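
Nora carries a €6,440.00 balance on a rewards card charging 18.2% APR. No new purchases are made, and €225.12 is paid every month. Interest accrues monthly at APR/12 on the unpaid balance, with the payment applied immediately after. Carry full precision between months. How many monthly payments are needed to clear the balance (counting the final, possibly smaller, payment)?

Monthly rate r = 18.2%/12 = 1.51667% = 0.0151667.
Recurrence: B ← B·(1+r) − €225.12.
Month 1: interest €97.67; balance after payment €6,312.55.
Month 2: interest €95.74; balance after payment €6,183.17.
Closed form: n = −ln(1 − rB₀/P)/ln(1+r) = −ln(0.56613)/ln(1.01517) ≈ 37.796, so the balance reaches zero during payment 38.

38 months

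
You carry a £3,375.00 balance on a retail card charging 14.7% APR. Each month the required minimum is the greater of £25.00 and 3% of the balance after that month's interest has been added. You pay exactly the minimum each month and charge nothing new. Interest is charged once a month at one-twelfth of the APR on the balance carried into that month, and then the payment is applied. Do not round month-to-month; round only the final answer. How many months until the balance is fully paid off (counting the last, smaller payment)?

120 months

Monthly rate r = 14.7%/12 = 1.225% = 0.01225.
While 3% of the post-interest balance exceeds £25.00, each month B ← (B·(1+r))·(1 − 0.03), i.e. B shrinks by the factor (1+r)·0.97 = 0.98188.
This holds for months 1–78. Entering month 79 the balance is £810.80; 3% of the post-interest balance is now below £25.00, so the flat £25.00 minimum applies from here.
From month 79 a fixed £25.00 at rate r clears £810.80 in 42 more payments. Total: 78 + 42 = 120 months.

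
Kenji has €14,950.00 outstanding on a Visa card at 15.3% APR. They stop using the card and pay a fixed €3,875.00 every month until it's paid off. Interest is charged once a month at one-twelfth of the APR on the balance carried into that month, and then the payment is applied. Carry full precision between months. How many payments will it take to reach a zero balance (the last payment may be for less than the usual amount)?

4 payments

Monthly rate r = 15.3%/12 = 1.275% = 0.01275.
Recurrence: B ← B·(1+r) − €3,875.00.
Month 1: interest €190.61; balance after payment €11,265.61.
Month 2: interest €143.64; balance after payment €7,534.25.
Month 3: interest €96.06; balance after payment €3,755.31.
Month 4: interest €47.88; balance after payment €0.00.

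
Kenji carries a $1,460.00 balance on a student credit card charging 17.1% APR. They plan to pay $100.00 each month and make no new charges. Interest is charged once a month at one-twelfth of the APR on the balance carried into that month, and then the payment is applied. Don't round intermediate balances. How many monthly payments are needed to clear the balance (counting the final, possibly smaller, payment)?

Monthly rate r = 17.1%/12 = 1.425% = 0.01425.
Recurrence: B ← B·(1+r) − $100.00.
Month 1: interest $20.80; balance after payment $1,380.81.
Month 2: interest $19.68; balance after payment $1,300.48.
Closed form: n = −ln(1 − rB₀/P)/ln(1+r) = −ln(0.79195)/ln(1.01425) ≈ 16.485, so the balance reaches zero during payment 17.

17 months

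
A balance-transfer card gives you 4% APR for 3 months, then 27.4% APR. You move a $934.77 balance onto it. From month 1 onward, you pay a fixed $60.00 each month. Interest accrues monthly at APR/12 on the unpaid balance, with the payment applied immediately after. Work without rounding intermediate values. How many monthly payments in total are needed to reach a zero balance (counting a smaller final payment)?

19 payments

Promo months 1–3 at r₀ = 4%/12 = 0.00333333; months 4+ at r₁ = 27.4%/12 = 0.0228333.
After month 3: iterate B ← B·(1+r₀) − $60.00 for 3 months → $763.55.
Then at r₁ with $60.00/mo: n₂ = −ln(1 − r₁·B/P)/ln(1+r₁) ≈ 15.21 → 16 more payments.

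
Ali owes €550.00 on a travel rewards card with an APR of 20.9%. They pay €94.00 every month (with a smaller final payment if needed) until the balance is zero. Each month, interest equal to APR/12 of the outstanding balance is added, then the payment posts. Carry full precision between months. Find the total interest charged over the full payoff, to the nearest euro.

Monthly rate r = 20.9%/12 = 1.74167% = 0.0174167.
Payoff takes n = ⌈−ln(1 − rB₀/P)/ln(1+r)⌉ = ⌈6.225⌉ = 7 payments; the last is €21.27.
Total paid = 6·€94.00 + €21.27 = €585.27.
Total interest = total paid − principal = €585.27 − €550.00 = €35.27.

€35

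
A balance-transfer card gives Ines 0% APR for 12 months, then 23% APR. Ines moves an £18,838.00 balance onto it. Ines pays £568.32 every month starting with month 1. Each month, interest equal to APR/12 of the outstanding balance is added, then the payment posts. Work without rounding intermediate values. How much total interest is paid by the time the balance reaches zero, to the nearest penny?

£3,540.84

Promo months 1–12 at r₀ = 0%/12 = 0; months 13+ at r₁ = 23%/12 = 0.0191667.
After month 12 (no interest yet): B = £18,838.00 − 12·£568.32 = £12,018.16.
Then at r₁ with £568.32/mo: n₂ = −ln(1 − r₁·B/P)/ln(1+r₁) ≈ 27.37 → 28 more payments.
Total paid = 39·£568.32 + £214.36 = £22,378.84; interest = £22,378.84 − £18,838.00 = £3,540.84.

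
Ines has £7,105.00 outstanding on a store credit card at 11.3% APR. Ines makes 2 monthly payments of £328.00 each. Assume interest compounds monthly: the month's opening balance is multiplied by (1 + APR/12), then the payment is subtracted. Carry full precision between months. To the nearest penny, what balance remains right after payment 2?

£6,580.35

Monthly rate r = 11.3%/12 = 0.941667% = 0.00941667.
Each month: B ← B·(1+r) − £328.00.
Month 1: interest £66.91; balance after payment £6,843.91.
Month 2: interest £64.45; balance after payment £6,580.35.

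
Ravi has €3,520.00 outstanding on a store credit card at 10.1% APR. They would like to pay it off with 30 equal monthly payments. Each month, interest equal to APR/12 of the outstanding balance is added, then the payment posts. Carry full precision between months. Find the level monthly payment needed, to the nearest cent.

Monthly rate r = 10.1%/12 = 0.841667% = 0.00841667.
Level-payment amortization: P = B₀·r / (1 − (1+r)^(−n)) = 3520.00·0.00841667 / (1 − 1.00842^(−30)).
Denominator 1 − (1+r)^(−30) = 0.222322466.
P = 29.6267 / 0.222322466 ≈ 133.26.

€133.26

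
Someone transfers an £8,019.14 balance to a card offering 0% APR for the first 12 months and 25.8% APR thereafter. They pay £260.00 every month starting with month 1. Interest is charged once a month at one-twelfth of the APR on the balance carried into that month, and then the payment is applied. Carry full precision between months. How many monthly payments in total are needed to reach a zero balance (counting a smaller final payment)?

37 months

Promo months 1–12 at r₀ = 0%/12 = 0; months 13+ at r₁ = 25.8%/12 = 0.0215.
After month 12 (no interest yet): B = £8,019.14 − 12·£260.00 = £4,899.14.
Then at r₁ with £260.00/mo: n₂ = −ln(1 − r₁·B/P)/ln(1+r₁) ≈ 24.42 → 25 more payments.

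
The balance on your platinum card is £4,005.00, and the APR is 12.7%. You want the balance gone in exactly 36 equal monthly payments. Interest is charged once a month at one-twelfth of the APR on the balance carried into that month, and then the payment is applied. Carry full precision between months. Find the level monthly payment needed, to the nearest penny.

£134.37

Monthly rate r = 12.7%/12 = 1.05833% = 0.0105833.
Level-payment amortization: P = B₀·r / (1 − (1+r)^(−n)) = 4005.00·0.0105833 / (1 − 1.01058^(−36)).
Denominator 1 − (1+r)^(−36) = 0.31545301.
P = 42.3863 / 0.31545301 ≈ 134.37.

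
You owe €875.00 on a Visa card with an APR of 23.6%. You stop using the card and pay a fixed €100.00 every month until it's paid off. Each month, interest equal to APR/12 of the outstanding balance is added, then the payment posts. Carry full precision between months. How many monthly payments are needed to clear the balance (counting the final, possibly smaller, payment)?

Monthly rate r = 23.6%/12 = 1.96667% = 0.0196667.
Recurrence: B ← B·(1+r) − €100.00.
Month 1: interest €17.21; balance after payment €792.21.
Month 2: interest €15.58; balance after payment €707.79.
Closed form: n = −ln(1 − rB₀/P)/ln(1+r) = −ln(0.82792)/ln(1.01967) ≈ 9.696, so the balance reaches zero during payment 10.

10 payments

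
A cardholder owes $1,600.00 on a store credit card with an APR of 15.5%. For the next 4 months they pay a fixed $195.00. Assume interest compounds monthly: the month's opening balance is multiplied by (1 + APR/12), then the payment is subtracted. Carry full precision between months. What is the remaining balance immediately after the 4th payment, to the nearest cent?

Monthly rate r = 15.5%/12 = 1.29167% = 0.0129167.
Each month: B ← B·(1+r) − $195.00.
Month 1: interest $20.67; balance after payment $1,425.67.
Month 2: interest $18.41; balance after payment $1,249.08.
Month 3: interest $16.13; balance after payment $1,070.22.
Month 4: interest $13.82; balance after payment $889.04.

$889.04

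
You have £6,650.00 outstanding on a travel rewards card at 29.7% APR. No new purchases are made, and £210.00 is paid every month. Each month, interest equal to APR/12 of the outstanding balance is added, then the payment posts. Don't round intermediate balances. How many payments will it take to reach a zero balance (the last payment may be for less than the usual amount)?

Monthly rate r = 29.7%/12 = 2.475% = 0.02475.
Recurrence: B ← B·(1+r) − £210.00.
Month 1: interest £164.59; balance after payment £6,604.59.
Month 2: interest £163.46; balance after payment £6,558.05.
Closed form: n = −ln(1 − rB₀/P)/ln(1+r) = −ln(0.21625)/ln(1.02475) ≈ 62.634, so the balance reaches zero during payment 63.

63 payments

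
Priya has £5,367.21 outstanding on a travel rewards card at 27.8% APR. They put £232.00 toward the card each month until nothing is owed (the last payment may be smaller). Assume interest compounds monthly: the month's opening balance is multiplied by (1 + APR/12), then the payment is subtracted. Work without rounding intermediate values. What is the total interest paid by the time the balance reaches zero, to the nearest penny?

Monthly rate r = 27.8%/12 = 2.31667% = 0.0231667.
Payoff takes n = ⌈−ln(1 − rB₀/P)/ln(1+r)⌉ = ⌈33.523⌉ = 34 payments; the last is £122.06.
Total paid = 33·£232.00 + £122.06 = £7,778.06.
Total interest = total paid − principal = £7,778.06 − £5,367.21 = £2,410.85.

£2,410.85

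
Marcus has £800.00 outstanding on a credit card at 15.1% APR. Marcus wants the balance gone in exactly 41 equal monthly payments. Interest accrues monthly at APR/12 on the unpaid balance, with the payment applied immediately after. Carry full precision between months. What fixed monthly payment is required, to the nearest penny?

Monthly rate r = 15.1%/12 = 1.25833% = 0.0125833.
Level-payment amortization: P = B₀·r / (1 − (1+r)^(−n)) = 800.00·0.0125833 / (1 − 1.01258^(−41)).
Denominator 1 − (1+r)^(−41) = 0.401122175.
P = 10.0667 / 0.401122175 ≈ 25.10.

£25.10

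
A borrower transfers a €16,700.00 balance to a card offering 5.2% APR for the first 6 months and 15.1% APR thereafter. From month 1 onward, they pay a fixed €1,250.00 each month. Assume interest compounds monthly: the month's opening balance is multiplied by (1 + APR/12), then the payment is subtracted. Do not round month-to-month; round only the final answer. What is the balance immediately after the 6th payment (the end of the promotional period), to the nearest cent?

Promo months 1–6 at r₀ = 5.2%/12 = 0.00433333; months 7+ at r₁ = 15.1%/12 = 0.0125833.
After month 6: iterate B ← B·(1+r₀) − €1,250.00 for 6 months → €9,557.21.

€9,557.21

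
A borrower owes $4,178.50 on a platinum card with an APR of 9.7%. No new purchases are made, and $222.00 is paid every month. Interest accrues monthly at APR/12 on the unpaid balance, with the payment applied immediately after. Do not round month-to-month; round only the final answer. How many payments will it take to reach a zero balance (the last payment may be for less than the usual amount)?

21 months

Monthly rate r = 9.7%/12 = 0.808333% = 0.00808333.
Recurrence: B ← B·(1+r) − $222.00.
Month 1: interest $33.78; balance after payment $3,990.28.
Month 2: interest $32.25; balance after payment $3,800.53.
Closed form: n = −ln(1 − rB₀/P)/ln(1+r) = −ln(0.84785)/ln(1.00808) ≈ 20.500, so the balance reaches zero during payment 21.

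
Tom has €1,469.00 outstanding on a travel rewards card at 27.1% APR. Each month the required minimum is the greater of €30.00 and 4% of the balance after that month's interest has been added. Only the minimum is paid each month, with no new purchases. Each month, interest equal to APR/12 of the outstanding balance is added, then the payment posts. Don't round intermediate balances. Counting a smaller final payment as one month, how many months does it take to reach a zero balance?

74 months

Monthly rate r = 27.1%/12 = 2.25833% = 0.0225833.
While 4% of the post-interest balance exceeds €30.00, each month B ← (B·(1+r))·(1 − 0.04), i.e. B shrinks by the factor (1+r)·0.96 = 0.98168.
This holds for months 1–38. Entering month 39 the balance is €727.58; 4% of the post-interest balance is now below €30.00, so the flat €30.00 minimum applies from here.
From month 39 a fixed €30.00 at rate r clears €727.58 in 36 more payments. Total: 38 + 36 = 74 months.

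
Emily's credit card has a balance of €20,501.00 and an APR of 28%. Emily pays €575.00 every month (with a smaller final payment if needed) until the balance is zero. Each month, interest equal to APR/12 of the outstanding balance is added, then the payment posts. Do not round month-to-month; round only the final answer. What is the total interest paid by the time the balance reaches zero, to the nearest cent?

€23,957.84

Monthly rate r = 28%/12 = 2.33333% = 0.0233333.
Payoff takes n = ⌈−ln(1 − rB₀/P)/ln(1+r)⌉ = ⌈77.317⌉ = 78 payments; the last is €183.84.
Total paid = 77·€575.00 + €183.84 = €44,458.84.
Total interest = total paid − principal = €44,458.84 − €20,501.00 = €23,957.84.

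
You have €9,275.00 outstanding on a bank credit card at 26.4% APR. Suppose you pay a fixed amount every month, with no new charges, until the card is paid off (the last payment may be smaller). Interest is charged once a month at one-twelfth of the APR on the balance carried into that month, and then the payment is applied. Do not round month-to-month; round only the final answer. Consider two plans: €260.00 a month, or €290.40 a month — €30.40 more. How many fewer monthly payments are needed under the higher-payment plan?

15 fewer payments

Monthly rate r = 26.4%/12 = 2.2% = 0.022.
At €260.00/mo: n = ⌈−ln(1 − rB₀/P)/ln(1+r)⌉ = 71 payments (last €155.03); total interest = total paid − €9,275.00 = €9,080.03.
At €290.40/mo: 56 payments (last €213.71); total interest €6,910.71.
Payments saved = 71 − 56 = 15.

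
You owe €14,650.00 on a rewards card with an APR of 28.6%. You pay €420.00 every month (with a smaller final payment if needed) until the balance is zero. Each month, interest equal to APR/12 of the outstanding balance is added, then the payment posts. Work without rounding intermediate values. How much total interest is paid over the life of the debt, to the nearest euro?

€17,088

Monthly rate r = 28.6%/12 = 2.38333% = 0.0238333.
Payoff takes n = ⌈−ln(1 − rB₀/P)/ln(1+r)⌉ = ⌈75.564⌉ = 76 payments; the last is €237.95.
Total paid = 75·€420.00 + €237.95 = €31,737.95.
Total interest = total paid − principal = €31,737.95 − €14,650.00 = €17,087.95.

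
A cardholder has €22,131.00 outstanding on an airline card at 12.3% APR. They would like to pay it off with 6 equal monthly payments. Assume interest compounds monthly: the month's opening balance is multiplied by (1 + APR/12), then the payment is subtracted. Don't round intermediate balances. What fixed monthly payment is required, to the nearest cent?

€3,821.95

Monthly rate r = 12.3%/12 = 1.025% = 0.01025.
Level-payment amortization: P = B₀·r / (1 − (1+r)^(−n)) = 22131.00·0.01025 / (1 − 1.01025^(−6)).
Denominator 1 − (1+r)^(−6) = 0.0593526306.
P = 226.843 / 0.0593526306 ≈ 3821.95.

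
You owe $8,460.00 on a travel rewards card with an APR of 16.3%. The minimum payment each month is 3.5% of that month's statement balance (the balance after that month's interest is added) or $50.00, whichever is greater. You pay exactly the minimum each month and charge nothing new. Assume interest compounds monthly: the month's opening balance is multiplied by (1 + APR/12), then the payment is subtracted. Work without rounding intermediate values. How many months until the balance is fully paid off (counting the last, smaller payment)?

117 months

Monthly rate r = 16.3%/12 = 1.35833% = 0.0135833.
While 3.5% of the post-interest balance exceeds $50.00, each month B ← (B·(1+r))·(1 − 0.035), i.e. B shrinks by the factor (1+r)·0.965 = 0.97811.
This holds for months 1–81. Entering month 82 the balance is $1,408.31; 3.5% of the post-interest balance is now below $50.00, so the flat $50.00 minimum applies from here.
From month 82 a fixed $50.00 at rate r clears $1,408.31 in 36 more payments. Total: 81 + 36 = 117 months.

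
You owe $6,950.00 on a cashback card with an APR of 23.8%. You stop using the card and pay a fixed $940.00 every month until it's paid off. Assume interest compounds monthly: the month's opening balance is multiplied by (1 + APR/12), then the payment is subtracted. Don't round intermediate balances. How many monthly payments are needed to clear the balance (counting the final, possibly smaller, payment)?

9 payments

Monthly rate r = 23.8%/12 = 1.98333% = 0.0198333.
Recurrence: B ← B·(1+r) − $940.00.
Month 1: interest $137.84; balance after payment $6,147.84.
Month 2: interest $121.93; balance after payment $5,329.77.
Closed form: n = −ln(1 − rB₀/P)/ln(1+r) = −ln(0.85336)/ln(1.01983) ≈ 8.074, so the balance reaches zero during payment 9.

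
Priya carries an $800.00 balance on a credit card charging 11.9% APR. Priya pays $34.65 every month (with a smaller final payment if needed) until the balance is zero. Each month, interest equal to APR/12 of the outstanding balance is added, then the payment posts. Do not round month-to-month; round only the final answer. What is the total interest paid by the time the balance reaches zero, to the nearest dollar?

$113

Monthly rate r = 11.9%/12 = 0.991667% = 0.00991667.
Payoff takes n = ⌈−ln(1 − rB₀/P)/ln(1+r)⌉ = ⌈26.349⌉ = 27 payments; the last is $12.14.
Total paid = 26·$34.65 + $12.14 = $913.04.
Total interest = total paid − principal = $913.04 − $800.00 = $113.04.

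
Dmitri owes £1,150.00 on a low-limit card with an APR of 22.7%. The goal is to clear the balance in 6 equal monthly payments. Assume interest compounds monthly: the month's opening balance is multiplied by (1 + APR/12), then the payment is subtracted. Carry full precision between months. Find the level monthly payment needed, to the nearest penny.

Monthly rate r = 22.7%/12 = 1.89167% = 0.0189167.
Level-payment amortization: P = B₀·r / (1 − (1+r)^(−n)) = 1150.00·0.0189167 / (1 − 1.01892^(−6)).
Denominator 1 − (1+r)^(−6) = 0.106348882.
P = 21.7542 / 0.106348882 ≈ 204.55.

£204.55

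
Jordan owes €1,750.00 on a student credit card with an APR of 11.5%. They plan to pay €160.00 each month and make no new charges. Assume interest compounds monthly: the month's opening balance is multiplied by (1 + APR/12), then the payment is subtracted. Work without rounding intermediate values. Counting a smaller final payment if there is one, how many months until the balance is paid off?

12 months

Monthly rate r = 11.5%/12 = 0.958333% = 0.00958333.
Recurrence: B ← B·(1+r) − €160.00.
Month 1: interest €16.77; balance after payment €1,606.77.
Month 2: interest €15.40; balance after payment €1,462.17.
Closed form: n = −ln(1 − rB₀/P)/ln(1+r) = −ln(0.89518)/ln(1.00958) ≈ 11.609, so the balance reaches zero during payment 12.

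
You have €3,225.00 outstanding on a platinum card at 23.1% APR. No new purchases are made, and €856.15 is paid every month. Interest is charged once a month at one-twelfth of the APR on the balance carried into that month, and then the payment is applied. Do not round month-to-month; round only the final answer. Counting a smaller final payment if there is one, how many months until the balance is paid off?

Monthly rate r = 23.1%/12 = 1.925% = 0.01925.
Recurrence: B ← B·(1+r) − €856.15.
Month 1: interest €62.08; balance after payment €2,430.93.
Month 2: interest €46.80; balance after payment €1,621.58.
Month 3: interest €31.22; balance after payment €796.64.
Month 4: interest €15.34; balance after payment €0.00.

4 payments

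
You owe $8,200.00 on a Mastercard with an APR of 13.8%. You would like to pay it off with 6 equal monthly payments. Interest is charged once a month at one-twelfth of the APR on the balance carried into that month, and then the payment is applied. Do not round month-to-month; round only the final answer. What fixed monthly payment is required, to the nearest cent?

$1,422.20

Monthly rate r = 13.8%/12 = 1.15% = 0.0115.
Level-payment amortization: P = B₀·r / (1 − (1+r)^(−n)) = 8200.00·0.0115 / (1 − 1.0115^(−6)).
Denominator 1 − (1+r)^(−6) = 0.0663057649.
P = 94.3 / 0.0663057649 ≈ 1422.20.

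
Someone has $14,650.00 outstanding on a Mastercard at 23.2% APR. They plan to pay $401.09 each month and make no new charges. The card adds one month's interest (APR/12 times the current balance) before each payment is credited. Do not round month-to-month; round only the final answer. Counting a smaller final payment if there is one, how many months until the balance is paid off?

Monthly rate r = 23.2%/12 = 1.93333% = 0.0193333.
Recurrence: B ← B·(1+r) − $401.09.
Month 1: interest $283.23; balance after payment $14,532.14.
Month 2: interest $280.95; balance after payment $14,412.01.
Closed form: n = −ln(1 − rB₀/P)/ln(1+r) = −ln(0.29384)/ln(1.01933) ≈ 63.958, so the balance reaches zero during payment 64.

64 months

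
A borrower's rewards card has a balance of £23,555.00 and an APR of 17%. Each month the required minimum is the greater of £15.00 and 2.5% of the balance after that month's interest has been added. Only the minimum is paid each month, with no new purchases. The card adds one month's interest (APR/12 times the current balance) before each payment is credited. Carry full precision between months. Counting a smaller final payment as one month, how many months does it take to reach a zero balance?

386 months

Monthly rate r = 17%/12 = 1.41667% = 0.0141667.
While 2.5% of the post-interest balance exceeds £15.00, each month B ← (B·(1+r))·(1 − 0.025), i.e. B shrinks by the factor (1+r)·0.975 = 0.98881.
This holds for months 1–328. Entering month 329 the balance is £588.11; 2.5% of the post-interest balance is now below £15.00, so the flat £15.00 minimum applies from here.
From month 329 a fixed £15.00 at rate r clears £588.11 in 58 more payments. Total: 328 + 58 = 386 months.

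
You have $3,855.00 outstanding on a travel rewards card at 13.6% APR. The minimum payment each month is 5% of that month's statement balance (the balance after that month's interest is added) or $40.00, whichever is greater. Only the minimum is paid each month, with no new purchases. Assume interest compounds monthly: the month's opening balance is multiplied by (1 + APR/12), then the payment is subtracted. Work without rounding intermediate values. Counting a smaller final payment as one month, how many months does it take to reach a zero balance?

63 months

Monthly rate r = 13.6%/12 = 1.13333% = 0.0113333.
While 5% of the post-interest balance exceeds $40.00, each month B ← (B·(1+r))·(1 − 0.05), i.e. B shrinks by the factor (1+r)·0.95 = 0.96077.
This holds for months 1–40. Entering month 41 the balance is $777.57; 5% of the post-interest balance is now below $40.00, so the flat $40.00 minimum applies from here.
From month 41 a fixed $40.00 at rate r clears $777.57 in 23 more payments. Total: 40 + 23 = 63 months.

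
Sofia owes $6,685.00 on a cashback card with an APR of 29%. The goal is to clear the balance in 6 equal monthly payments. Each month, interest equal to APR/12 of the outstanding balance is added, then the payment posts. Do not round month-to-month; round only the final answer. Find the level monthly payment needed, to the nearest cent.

$1,210.28

Monthly rate r = 29%/12 = 2.41667% = 0.0241667.
Level-payment amortization: P = B₀·r / (1 − (1+r)^(−n)) = 6685.00·0.0241667 / (1 − 1.02417^(−6)).
Denominator 1 − (1+r)^(−6) = 0.133484813.
P = 161.554 / 0.133484813 ≈ 1210.28.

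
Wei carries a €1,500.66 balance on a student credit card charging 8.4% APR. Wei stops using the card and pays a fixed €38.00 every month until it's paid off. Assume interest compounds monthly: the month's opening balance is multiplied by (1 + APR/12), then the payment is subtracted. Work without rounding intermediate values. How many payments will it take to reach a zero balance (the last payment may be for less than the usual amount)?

Monthly rate r = 8.4%/12 = 0.7% = 0.007.
Recurrence: B ← B·(1+r) − €38.00.
Month 1: interest €10.50; balance after payment €1,473.16.
Month 2: interest €10.31; balance after payment €1,445.48.
Closed form: n = −ln(1 − rB₀/P)/ln(1+r) = −ln(0.72356)/ln(1.007) ≈ 46.386, so the balance reaches zero during payment 47.

47 months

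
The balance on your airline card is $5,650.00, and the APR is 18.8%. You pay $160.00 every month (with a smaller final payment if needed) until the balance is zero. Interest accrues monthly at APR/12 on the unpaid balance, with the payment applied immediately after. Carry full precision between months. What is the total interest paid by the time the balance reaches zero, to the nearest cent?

$2,642.99

Monthly rate r = 18.8%/12 = 1.56667% = 0.0156667.
Payoff takes n = ⌈−ln(1 − rB₀/P)/ln(1+r)⌉ = ⌈51.830⌉ = 52 payments; the last is $132.99.
Total paid = 51·$160.00 + $132.99 = $8,292.99.
Total interest = total paid − principal = $8,292.99 − $5,650.00 = $2,642.99.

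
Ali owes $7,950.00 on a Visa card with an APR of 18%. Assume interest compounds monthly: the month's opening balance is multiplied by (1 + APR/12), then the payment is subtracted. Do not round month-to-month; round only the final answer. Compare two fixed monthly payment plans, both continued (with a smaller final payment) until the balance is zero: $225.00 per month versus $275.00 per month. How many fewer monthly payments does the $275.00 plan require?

12 fewer payments

Monthly rate r = 18%/12 = 1.5% = 0.015.
At $225.00/mo: n = ⌈−ln(1 − rB₀/P)/ln(1+r)⌉ = 51 payments (last $160.41); total interest = total paid − $7,950.00 = $3,460.41.
At $275.00/mo: 39 payments (last $51.13); total interest $2,551.13.
Payments saved = 51 − 39 = 12.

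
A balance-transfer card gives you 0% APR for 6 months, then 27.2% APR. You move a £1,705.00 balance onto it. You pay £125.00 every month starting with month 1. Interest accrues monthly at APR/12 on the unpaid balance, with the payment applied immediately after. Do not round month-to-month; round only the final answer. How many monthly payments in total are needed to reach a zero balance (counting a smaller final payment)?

15 months

Promo months 1–6 at r₀ = 0%/12 = 0; months 7+ at r₁ = 27.2%/12 = 0.0226667.
After month 6 (no interest yet): B = £1,705.00 − 6·£125.00 = £955.00.
Then at r₁ with £125.00/mo: n₂ = −ln(1 − r₁·B/P)/ln(1+r₁) ≈ 8.48 → 9 more payments.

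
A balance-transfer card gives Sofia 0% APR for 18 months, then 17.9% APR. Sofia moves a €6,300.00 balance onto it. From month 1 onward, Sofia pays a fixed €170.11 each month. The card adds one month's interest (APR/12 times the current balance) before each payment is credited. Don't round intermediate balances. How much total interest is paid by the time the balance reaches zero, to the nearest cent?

€599.42

Promo months 1–18 at r₀ = 0%/12 = 0; months 19+ at r₁ = 17.9%/12 = 0.0149167.
After month 18 (no interest yet): B = €6,300.00 − 18·€170.11 = €3,238.02.
Then at r₁ with €170.11/mo: n₂ = −ln(1 − r₁·B/P)/ln(1+r₁) ≈ 22.56 → 23 more payments.
Total paid = 40·€170.11 + €95.02 = €6,899.42; interest = €6,899.42 − €6,300.00 = €599.42.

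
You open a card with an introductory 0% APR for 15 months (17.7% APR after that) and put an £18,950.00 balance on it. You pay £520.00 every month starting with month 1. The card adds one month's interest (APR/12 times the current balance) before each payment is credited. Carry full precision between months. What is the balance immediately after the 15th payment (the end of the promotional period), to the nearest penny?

£11,150.00

Promo months 1–15 at r₀ = 0%/12 = 0; months 16+ at r₁ = 17.7%/12 = 0.01475.
After month 15 (no interest yet): B = £18,950.00 − 15·£520.00 = £11,150.00.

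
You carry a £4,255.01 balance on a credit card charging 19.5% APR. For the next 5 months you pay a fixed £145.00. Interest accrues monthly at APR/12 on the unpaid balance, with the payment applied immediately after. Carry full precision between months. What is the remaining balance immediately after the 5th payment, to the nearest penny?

£3,863.20

Monthly rate r = 19.5%/12 = 1.625% = 0.01625.
Each month: B ← B·(1+r) − £145.00.
Month 1: interest £69.14; balance after payment £4,179.15.
Month 2: interest £67.91; balance after payment £4,102.07.
Month 3: interest £66.66; balance after payment £4,023.72.
Month 4: interest £65.39; balance after payment £3,944.11.
Month 5: interest £64.09; balance after payment £3,863.20.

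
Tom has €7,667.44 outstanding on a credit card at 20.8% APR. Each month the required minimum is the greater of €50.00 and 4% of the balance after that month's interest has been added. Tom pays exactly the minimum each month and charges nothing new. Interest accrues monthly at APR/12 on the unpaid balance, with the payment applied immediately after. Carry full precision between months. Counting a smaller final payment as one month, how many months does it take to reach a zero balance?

110 months

Monthly rate r = 20.8%/12 = 1.73333% = 0.0173333.
While 4% of the post-interest balance exceeds €50.00, each month B ← (B·(1+r))·(1 − 0.04), i.e. B shrinks by the factor (1+r)·0.96 = 0.97664.
This holds for months 1–78. Entering month 79 the balance is €1,213.23; 4% of the post-interest balance is now below €50.00, so the flat €50.00 minimum applies from here.
From month 79 a fixed €50.00 at rate r clears €1,213.23 in 32 more payments. Total: 78 + 32 = 110 months.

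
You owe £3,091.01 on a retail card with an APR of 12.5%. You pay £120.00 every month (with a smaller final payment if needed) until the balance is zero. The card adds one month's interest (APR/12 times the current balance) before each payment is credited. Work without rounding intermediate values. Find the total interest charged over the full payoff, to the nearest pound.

£527

Monthly rate r = 12.5%/12 = 1.04167% = 0.0104167.
Payoff takes n = ⌈−ln(1 − rB₀/P)/ln(1+r)⌉ = ⌈30.147⌉ = 31 payments; the last is £17.73.
Total paid = 30·£120.00 + £17.73 = £3,617.73.
Total interest = total paid − principal = £3,617.73 − £3,091.01 = £526.72.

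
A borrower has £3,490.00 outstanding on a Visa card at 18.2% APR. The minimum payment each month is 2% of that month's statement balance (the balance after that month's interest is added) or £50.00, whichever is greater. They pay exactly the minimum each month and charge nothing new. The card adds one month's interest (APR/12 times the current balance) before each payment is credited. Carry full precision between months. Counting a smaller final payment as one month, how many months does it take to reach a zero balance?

Monthly rate r = 18.2%/12 = 1.51667% = 0.0151667.
While 2% of the post-interest balance exceeds £50.00, each month B ← (B·(1+r))·(1 − 0.02), i.e. B shrinks by the factor (1+r)·0.98 = 0.99486.
This holds for months 1–68. Entering month 69 the balance is £2,458.89; 2% of the post-interest balance is now below £50.00, so the flat £50.00 minimum applies from here.
From month 69 a fixed £50.00 at rate r clears £2,458.89 in 92 more payments. Total: 68 + 92 = 160 months.

160 months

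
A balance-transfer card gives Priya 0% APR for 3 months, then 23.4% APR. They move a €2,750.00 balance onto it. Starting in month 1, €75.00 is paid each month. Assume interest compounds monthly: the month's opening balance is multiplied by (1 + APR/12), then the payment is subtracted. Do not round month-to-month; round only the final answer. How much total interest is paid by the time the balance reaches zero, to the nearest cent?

€1,624.98

Promo months 1–3 at r₀ = 0%/12 = 0; months 4+ at r₁ = 23.4%/12 = 0.0195.
After month 3 (no interest yet): B = €2,750.00 − 3·€75.00 = €2,525.00.
Then at r₁ with €75.00/mo: n₂ = −ln(1 − r₁·B/P)/ln(1+r₁) ≈ 55.33 → 56 more payments.
Total paid = 58·€75.00 + €24.98 = €4,374.98; interest = €4,374.98 − €2,750.00 = €1,624.98.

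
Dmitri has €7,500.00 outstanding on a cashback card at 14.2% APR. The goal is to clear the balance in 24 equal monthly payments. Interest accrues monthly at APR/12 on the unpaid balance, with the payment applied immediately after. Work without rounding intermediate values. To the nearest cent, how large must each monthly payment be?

€360.81

Monthly rate r = 14.2%/12 = 1.18333% = 0.0118333.
Level-payment amortization: P = B₀·r / (1 − (1+r)^(−n)) = 7500.00·0.0118333 / (1 − 1.01183^(−24)).
Denominator 1 − (1+r)^(−24) = 0.245977301.
P = 88.75 / 0.245977301 ≈ 360.81.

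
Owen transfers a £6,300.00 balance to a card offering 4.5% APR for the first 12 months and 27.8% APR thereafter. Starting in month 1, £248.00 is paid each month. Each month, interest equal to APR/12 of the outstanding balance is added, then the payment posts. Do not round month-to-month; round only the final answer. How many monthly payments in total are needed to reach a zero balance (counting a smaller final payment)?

Promo months 1–12 at r₀ = 4.5%/12 = 0.00375; months 13+ at r₁ = 27.8%/12 = 0.0231667.
After month 12: iterate B ← B·(1+r₀) − £248.00 for 12 months → £3,551.27.
Then at r₁ with £248.00/mo: n₂ = −ln(1 − r₁·B/P)/ln(1+r₁) ≈ 17.60 → 18 more payments.

30 payments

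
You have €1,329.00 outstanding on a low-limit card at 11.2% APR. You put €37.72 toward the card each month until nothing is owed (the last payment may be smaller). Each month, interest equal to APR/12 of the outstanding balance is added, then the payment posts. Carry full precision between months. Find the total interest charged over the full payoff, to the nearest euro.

Monthly rate r = 11.2%/12 = 0.933333% = 0.00933333.
Payoff takes n = ⌈−ln(1 − rB₀/P)/ln(1+r)⌉ = ⌈42.923⌉ = 43 payments; the last is €34.82.
Total paid = 42·€37.72 + €34.82 = €1,619.06.
Total interest = total paid − principal = €1,619.06 − €1,329.00 = €290.06.

€290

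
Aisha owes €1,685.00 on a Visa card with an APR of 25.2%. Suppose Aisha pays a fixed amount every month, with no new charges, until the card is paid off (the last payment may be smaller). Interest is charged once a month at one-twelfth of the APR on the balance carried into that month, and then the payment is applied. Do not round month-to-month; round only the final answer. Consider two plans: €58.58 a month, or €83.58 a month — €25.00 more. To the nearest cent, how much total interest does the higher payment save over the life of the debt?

€397.23

Monthly rate r = 25.2%/12 = 2.1% = 0.021.
At €58.58/mo: n = ⌈−ln(1 − rB₀/P)/ln(1+r)⌉ = 45 payments (last €34.04); total interest = total paid − €1,685.00 = €926.56.
At €83.58/mo: 27 payments (last €41.25); total interest €529.33.
Interest saved = €926.56 − €529.33 = €397.23.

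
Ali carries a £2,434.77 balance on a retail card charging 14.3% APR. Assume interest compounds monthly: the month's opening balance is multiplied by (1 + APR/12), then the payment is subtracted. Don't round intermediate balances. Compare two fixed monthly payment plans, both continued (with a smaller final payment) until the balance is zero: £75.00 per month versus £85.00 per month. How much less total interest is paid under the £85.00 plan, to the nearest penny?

Monthly rate r = 14.3%/12 = 1.19167% = 0.0119167.
At £75.00/mo: n = ⌈−ln(1 − rB₀/P)/ln(1+r)⌉ = 42 payments (last £22.02); total interest = total paid − £2,434.77 = £662.25.
At £85.00/mo: 36 payments (last £21.17); total interest £561.40.
Interest saved = £662.25 − £561.40 = £100.85.

£100.85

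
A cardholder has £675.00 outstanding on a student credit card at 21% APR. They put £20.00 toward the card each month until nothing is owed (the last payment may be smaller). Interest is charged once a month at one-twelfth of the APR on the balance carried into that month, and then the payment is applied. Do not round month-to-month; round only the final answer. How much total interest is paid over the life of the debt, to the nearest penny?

Monthly rate r = 21%/12 = 1.75% = 0.0175.
Payoff takes n = ⌈−ln(1 − rB₀/P)/ln(1+r)⌉ = ⌈51.481⌉ = 52 payments; the last is £9.66.
Total paid = 51·£20.00 + £9.66 = £1,029.66.
Total interest = total paid − principal = £1,029.66 − £675.00 = £354.66.

£354.66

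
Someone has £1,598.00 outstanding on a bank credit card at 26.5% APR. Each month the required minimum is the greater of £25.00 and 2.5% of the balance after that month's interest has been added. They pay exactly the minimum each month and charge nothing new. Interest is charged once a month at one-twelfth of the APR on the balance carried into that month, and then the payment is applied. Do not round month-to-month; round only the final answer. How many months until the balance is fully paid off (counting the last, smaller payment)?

233 months

Monthly rate r = 26.5%/12 = 2.20833% = 0.0220833.
While 2.5% of the post-interest balance exceeds £25.00, each month B ← (B·(1+r))·(1 − 0.025), i.e. B shrinks by the factor (1+r)·0.975 = 0.99653.
This holds for months 1–142. Entering month 143 the balance is £975.64; 2.5% of the post-interest balance is now below £25.00, so the flat £25.00 minimum applies from here.
From month 143 a fixed £25.00 at rate r clears £975.64 in 91 more payments. Total: 142 + 91 = 233 months.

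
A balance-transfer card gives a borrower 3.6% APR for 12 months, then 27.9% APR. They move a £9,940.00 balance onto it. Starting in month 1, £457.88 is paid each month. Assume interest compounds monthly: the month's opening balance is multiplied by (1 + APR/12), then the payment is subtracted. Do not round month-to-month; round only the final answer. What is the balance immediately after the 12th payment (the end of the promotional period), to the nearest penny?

Promo months 1–12 at r₀ = 3.6%/12 = 0.003; months 13+ at r₁ = 27.9%/12 = 0.02325.
After month 12: iterate B ← B·(1+r₀) − £457.88 for 12 months → £4,717.67.

£4,717.67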